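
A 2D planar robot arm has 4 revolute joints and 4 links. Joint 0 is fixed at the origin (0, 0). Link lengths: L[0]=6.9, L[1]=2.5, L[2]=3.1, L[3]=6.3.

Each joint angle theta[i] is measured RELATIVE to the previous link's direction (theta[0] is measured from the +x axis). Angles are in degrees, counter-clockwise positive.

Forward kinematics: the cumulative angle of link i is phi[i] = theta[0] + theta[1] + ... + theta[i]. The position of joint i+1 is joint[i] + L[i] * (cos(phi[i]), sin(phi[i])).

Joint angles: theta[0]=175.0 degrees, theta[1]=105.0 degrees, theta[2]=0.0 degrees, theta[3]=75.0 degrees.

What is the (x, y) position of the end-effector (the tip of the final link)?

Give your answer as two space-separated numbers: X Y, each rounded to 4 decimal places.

joint[0] = (0.0000, 0.0000)  (base)
link 0: phi[0] = 175 = 175 deg
  cos(175 deg) = -0.9962, sin(175 deg) = 0.0872
  joint[1] = (0.0000, 0.0000) + 6.9 * (-0.9962, 0.0872) = (0.0000 + -6.8737, 0.0000 + 0.6014) = (-6.8737, 0.6014)
link 1: phi[1] = 175 + 105 = 280 deg
  cos(280 deg) = 0.1736, sin(280 deg) = -0.9848
  joint[2] = (-6.8737, 0.6014) + 2.5 * (0.1736, -0.9848) = (-6.8737 + 0.4341, 0.6014 + -2.4620) = (-6.4396, -1.8606)
link 2: phi[2] = 175 + 105 + 0 = 280 deg
  cos(280 deg) = 0.1736, sin(280 deg) = -0.9848
  joint[3] = (-6.4396, -1.8606) + 3.1 * (0.1736, -0.9848) = (-6.4396 + 0.5383, -1.8606 + -3.0529) = (-5.9013, -4.9135)
link 3: phi[3] = 175 + 105 + 0 + 75 = 355 deg
  cos(355 deg) = 0.9962, sin(355 deg) = -0.0872
  joint[4] = (-5.9013, -4.9135) + 6.3 * (0.9962, -0.0872) = (-5.9013 + 6.2760, -4.9135 + -0.5491) = (0.3747, -5.4626)
End effector: (0.3747, -5.4626)

Answer: 0.3747 -5.4626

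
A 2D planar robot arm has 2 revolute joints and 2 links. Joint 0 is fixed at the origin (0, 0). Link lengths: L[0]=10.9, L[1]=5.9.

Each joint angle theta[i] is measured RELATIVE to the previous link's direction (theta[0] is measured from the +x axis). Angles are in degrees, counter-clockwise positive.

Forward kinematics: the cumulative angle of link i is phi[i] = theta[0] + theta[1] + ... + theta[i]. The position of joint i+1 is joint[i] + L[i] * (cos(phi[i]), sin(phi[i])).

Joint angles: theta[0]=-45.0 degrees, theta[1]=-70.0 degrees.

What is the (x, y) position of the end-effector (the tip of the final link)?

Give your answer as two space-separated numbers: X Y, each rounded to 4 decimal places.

Answer: 5.2140 -13.0547

Derivation:
joint[0] = (0.0000, 0.0000)  (base)
link 0: phi[0] = -45 = -45 deg
  cos(-45 deg) = 0.7071, sin(-45 deg) = -0.7071
  joint[1] = (0.0000, 0.0000) + 10.9 * (0.7071, -0.7071) = (0.0000 + 7.7075, 0.0000 + -7.7075) = (7.7075, -7.7075)
link 1: phi[1] = -45 + -70 = -115 deg
  cos(-115 deg) = -0.4226, sin(-115 deg) = -0.9063
  joint[2] = (7.7075, -7.7075) + 5.9 * (-0.4226, -0.9063) = (7.7075 + -2.4934, -7.7075 + -5.3472) = (5.2140, -13.0547)
End effector: (5.2140, -13.0547)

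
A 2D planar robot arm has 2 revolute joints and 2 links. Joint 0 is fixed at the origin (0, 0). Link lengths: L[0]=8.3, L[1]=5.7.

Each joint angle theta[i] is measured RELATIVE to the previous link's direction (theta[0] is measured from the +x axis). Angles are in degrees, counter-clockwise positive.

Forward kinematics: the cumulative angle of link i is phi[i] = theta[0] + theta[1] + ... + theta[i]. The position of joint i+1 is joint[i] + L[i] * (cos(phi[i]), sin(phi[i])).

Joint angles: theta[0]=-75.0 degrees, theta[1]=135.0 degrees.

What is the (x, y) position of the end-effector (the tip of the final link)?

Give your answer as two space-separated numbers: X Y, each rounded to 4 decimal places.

joint[0] = (0.0000, 0.0000)  (base)
link 0: phi[0] = -75 = -75 deg
  cos(-75 deg) = 0.2588, sin(-75 deg) = -0.9659
  joint[1] = (0.0000, 0.0000) + 8.3 * (0.2588, -0.9659) = (0.0000 + 2.1482, 0.0000 + -8.0172) = (2.1482, -8.0172)
link 1: phi[1] = -75 + 135 = 60 deg
  cos(60 deg) = 0.5000, sin(60 deg) = 0.8660
  joint[2] = (2.1482, -8.0172) + 5.7 * (0.5000, 0.8660) = (2.1482 + 2.8500, -8.0172 + 4.9363) = (4.9982, -3.0808)
End effector: (4.9982, -3.0808)

Answer: 4.9982 -3.0808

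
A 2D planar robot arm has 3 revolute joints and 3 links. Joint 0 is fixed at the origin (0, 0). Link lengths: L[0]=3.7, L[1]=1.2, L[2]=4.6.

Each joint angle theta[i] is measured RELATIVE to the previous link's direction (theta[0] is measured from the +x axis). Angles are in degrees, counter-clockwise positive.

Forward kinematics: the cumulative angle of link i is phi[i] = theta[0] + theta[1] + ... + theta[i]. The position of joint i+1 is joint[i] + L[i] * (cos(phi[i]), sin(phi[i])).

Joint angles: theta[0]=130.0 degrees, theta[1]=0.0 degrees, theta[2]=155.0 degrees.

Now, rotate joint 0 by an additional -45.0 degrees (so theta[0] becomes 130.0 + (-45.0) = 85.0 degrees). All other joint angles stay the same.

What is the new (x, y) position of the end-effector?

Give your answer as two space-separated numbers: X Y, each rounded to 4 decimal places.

joint[0] = (0.0000, 0.0000)  (base)
link 0: phi[0] = 85 = 85 deg
  cos(85 deg) = 0.0872, sin(85 deg) = 0.9962
  joint[1] = (0.0000, 0.0000) + 3.7 * (0.0872, 0.9962) = (0.0000 + 0.3225, 0.0000 + 3.6859) = (0.3225, 3.6859)
link 1: phi[1] = 85 + 0 = 85 deg
  cos(85 deg) = 0.0872, sin(85 deg) = 0.9962
  joint[2] = (0.3225, 3.6859) + 1.2 * (0.0872, 0.9962) = (0.3225 + 0.1046, 3.6859 + 1.1954) = (0.4271, 4.8814)
link 2: phi[2] = 85 + 0 + 155 = 240 deg
  cos(240 deg) = -0.5000, sin(240 deg) = -0.8660
  joint[3] = (0.4271, 4.8814) + 4.6 * (-0.5000, -0.8660) = (0.4271 + -2.3000, 4.8814 + -3.9837) = (-1.8729, 0.8976)
End effector: (-1.8729, 0.8976)

Answer: -1.8729 0.8976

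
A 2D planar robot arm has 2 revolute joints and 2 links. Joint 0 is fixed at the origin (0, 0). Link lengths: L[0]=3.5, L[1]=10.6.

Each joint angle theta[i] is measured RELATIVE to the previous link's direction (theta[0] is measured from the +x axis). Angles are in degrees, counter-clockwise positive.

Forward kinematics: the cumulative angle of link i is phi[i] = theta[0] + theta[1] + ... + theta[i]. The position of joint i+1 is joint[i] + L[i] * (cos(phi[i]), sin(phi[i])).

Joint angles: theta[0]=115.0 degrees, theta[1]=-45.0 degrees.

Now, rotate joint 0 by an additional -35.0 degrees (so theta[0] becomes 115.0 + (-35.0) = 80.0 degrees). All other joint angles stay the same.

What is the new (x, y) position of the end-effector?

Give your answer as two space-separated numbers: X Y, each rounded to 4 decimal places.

joint[0] = (0.0000, 0.0000)  (base)
link 0: phi[0] = 80 = 80 deg
  cos(80 deg) = 0.1736, sin(80 deg) = 0.9848
  joint[1] = (0.0000, 0.0000) + 3.5 * (0.1736, 0.9848) = (0.0000 + 0.6078, 0.0000 + 3.4468) = (0.6078, 3.4468)
link 1: phi[1] = 80 + -45 = 35 deg
  cos(35 deg) = 0.8192, sin(35 deg) = 0.5736
  joint[2] = (0.6078, 3.4468) + 10.6 * (0.8192, 0.5736) = (0.6078 + 8.6830, 3.4468 + 6.0799) = (9.2908, 9.5267)
End effector: (9.2908, 9.5267)

Answer: 9.2908 9.5267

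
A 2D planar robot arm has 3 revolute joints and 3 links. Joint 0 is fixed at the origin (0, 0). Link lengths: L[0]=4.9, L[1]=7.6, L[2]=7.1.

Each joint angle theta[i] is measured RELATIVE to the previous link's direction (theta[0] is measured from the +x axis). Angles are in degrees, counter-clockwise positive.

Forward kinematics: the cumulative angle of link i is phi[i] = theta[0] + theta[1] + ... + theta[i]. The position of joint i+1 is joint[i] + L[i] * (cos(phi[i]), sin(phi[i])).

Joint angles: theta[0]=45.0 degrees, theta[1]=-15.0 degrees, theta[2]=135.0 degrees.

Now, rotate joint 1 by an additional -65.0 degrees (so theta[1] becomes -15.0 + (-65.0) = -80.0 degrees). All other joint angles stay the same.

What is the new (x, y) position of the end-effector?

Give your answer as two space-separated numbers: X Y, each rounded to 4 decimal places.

Answer: 8.4575 6.0978

Derivation:
joint[0] = (0.0000, 0.0000)  (base)
link 0: phi[0] = 45 = 45 deg
  cos(45 deg) = 0.7071, sin(45 deg) = 0.7071
  joint[1] = (0.0000, 0.0000) + 4.9 * (0.7071, 0.7071) = (0.0000 + 3.4648, 0.0000 + 3.4648) = (3.4648, 3.4648)
link 1: phi[1] = 45 + -80 = -35 deg
  cos(-35 deg) = 0.8192, sin(-35 deg) = -0.5736
  joint[2] = (3.4648, 3.4648) + 7.6 * (0.8192, -0.5736) = (3.4648 + 6.2256, 3.4648 + -4.3592) = (9.6904, -0.8944)
link 2: phi[2] = 45 + -80 + 135 = 100 deg
  cos(100 deg) = -0.1736, sin(100 deg) = 0.9848
  joint[3] = (9.6904, -0.8944) + 7.1 * (-0.1736, 0.9848) = (9.6904 + -1.2329, -0.8944 + 6.9921) = (8.4575, 6.0978)
End effector: (8.4575, 6.0978)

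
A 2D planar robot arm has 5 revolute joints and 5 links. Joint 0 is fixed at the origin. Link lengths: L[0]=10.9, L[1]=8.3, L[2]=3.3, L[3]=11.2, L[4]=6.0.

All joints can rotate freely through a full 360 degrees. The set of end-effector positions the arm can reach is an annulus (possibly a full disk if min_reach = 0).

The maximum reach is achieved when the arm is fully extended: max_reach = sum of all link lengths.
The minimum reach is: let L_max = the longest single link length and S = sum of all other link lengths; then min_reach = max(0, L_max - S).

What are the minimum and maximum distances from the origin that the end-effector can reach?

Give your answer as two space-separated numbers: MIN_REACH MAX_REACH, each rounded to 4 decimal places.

Link lengths: [10.9, 8.3, 3.3, 11.2, 6.0]
max_reach = 10.9 + 8.3 + 3.3 + 11.2 + 6 = 39.7
L_max = max([10.9, 8.3, 3.3, 11.2, 6.0]) = 11.2
S (sum of others) = 39.7 - 11.2 = 28.5
min_reach = max(0, 11.2 - 28.5) = max(0, -17.3) = 0

Answer: 0.0000 39.7000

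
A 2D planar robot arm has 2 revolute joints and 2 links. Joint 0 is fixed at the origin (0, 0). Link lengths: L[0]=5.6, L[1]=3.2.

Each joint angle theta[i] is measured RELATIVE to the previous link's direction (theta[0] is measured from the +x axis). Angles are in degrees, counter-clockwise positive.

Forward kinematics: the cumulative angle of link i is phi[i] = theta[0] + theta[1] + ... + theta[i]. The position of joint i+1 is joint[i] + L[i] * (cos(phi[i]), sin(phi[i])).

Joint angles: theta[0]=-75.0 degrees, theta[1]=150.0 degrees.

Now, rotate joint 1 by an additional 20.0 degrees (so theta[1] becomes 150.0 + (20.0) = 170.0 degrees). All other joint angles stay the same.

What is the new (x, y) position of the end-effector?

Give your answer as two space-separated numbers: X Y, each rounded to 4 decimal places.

Answer: 1.1705 -2.2214

Derivation:
joint[0] = (0.0000, 0.0000)  (base)
link 0: phi[0] = -75 = -75 deg
  cos(-75 deg) = 0.2588, sin(-75 deg) = -0.9659
  joint[1] = (0.0000, 0.0000) + 5.6 * (0.2588, -0.9659) = (0.0000 + 1.4494, 0.0000 + -5.4092) = (1.4494, -5.4092)
link 1: phi[1] = -75 + 170 = 95 deg
  cos(95 deg) = -0.0872, sin(95 deg) = 0.9962
  joint[2] = (1.4494, -5.4092) + 3.2 * (-0.0872, 0.9962) = (1.4494 + -0.2789, -5.4092 + 3.1878) = (1.1705, -2.2214)
End effector: (1.1705, -2.2214)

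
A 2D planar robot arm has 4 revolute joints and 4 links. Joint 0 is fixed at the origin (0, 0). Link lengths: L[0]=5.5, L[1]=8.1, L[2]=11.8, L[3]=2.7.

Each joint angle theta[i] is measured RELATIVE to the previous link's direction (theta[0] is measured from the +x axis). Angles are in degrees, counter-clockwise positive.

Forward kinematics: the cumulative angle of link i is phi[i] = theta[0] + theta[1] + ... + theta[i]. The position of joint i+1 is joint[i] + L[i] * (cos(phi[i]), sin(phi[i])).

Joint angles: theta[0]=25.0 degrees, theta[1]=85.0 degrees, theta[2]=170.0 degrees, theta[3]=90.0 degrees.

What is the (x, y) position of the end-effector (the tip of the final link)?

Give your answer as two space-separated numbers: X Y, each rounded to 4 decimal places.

Answer: 6.9224 -1.2160

Derivation:
joint[0] = (0.0000, 0.0000)  (base)
link 0: phi[0] = 25 = 25 deg
  cos(25 deg) = 0.9063, sin(25 deg) = 0.4226
  joint[1] = (0.0000, 0.0000) + 5.5 * (0.9063, 0.4226) = (0.0000 + 4.9847, 0.0000 + 2.3244) = (4.9847, 2.3244)
link 1: phi[1] = 25 + 85 = 110 deg
  cos(110 deg) = -0.3420, sin(110 deg) = 0.9397
  joint[2] = (4.9847, 2.3244) + 8.1 * (-0.3420, 0.9397) = (4.9847 + -2.7704, 2.3244 + 7.6115) = (2.2143, 9.9359)
link 2: phi[2] = 25 + 85 + 170 = 280 deg
  cos(280 deg) = 0.1736, sin(280 deg) = -0.9848
  joint[3] = (2.2143, 9.9359) + 11.8 * (0.1736, -0.9848) = (2.2143 + 2.0490, 9.9359 + -11.6207) = (4.2634, -1.6848)
link 3: phi[3] = 25 + 85 + 170 + 90 = 370 deg
  cos(370 deg) = 0.9848, sin(370 deg) = 0.1736
  joint[4] = (4.2634, -1.6848) + 2.7 * (0.9848, 0.1736) = (4.2634 + 2.6590, -1.6848 + 0.4689) = (6.9224, -1.2160)
End effector: (6.9224, -1.2160)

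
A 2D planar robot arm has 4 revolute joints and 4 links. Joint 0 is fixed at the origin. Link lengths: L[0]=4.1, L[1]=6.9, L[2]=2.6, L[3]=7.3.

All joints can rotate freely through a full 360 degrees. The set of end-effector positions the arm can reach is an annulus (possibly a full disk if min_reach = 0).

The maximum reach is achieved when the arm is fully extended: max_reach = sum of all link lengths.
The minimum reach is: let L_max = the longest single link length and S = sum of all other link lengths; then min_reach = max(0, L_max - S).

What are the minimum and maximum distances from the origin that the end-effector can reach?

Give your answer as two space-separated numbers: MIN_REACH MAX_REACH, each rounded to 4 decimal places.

Link lengths: [4.1, 6.9, 2.6, 7.3]
max_reach = 4.1 + 6.9 + 2.6 + 7.3 = 20.9
L_max = max([4.1, 6.9, 2.6, 7.3]) = 7.3
S (sum of others) = 20.9 - 7.3 = 13.6
min_reach = max(0, 7.3 - 13.6) = max(0, -6.3) = 0

Answer: 0.0000 20.9000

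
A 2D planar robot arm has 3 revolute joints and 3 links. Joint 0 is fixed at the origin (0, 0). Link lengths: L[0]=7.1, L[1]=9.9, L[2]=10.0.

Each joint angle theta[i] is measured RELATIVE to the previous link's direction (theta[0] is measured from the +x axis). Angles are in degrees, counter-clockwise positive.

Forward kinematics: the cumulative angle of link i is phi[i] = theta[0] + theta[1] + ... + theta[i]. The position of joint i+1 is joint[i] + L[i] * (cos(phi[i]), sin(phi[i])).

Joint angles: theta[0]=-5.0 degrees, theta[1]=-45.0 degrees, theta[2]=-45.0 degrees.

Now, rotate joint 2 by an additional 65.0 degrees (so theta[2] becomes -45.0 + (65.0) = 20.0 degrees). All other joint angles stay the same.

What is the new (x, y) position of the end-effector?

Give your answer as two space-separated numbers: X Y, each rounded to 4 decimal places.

joint[0] = (0.0000, 0.0000)  (base)
link 0: phi[0] = -5 = -5 deg
  cos(-5 deg) = 0.9962, sin(-5 deg) = -0.0872
  joint[1] = (0.0000, 0.0000) + 7.1 * (0.9962, -0.0872) = (0.0000 + 7.0730, 0.0000 + -0.6188) = (7.0730, -0.6188)
link 1: phi[1] = -5 + -45 = -50 deg
  cos(-50 deg) = 0.6428, sin(-50 deg) = -0.7660
  joint[2] = (7.0730, -0.6188) + 9.9 * (0.6428, -0.7660) = (7.0730 + 6.3636, -0.6188 + -7.5838) = (13.4366, -8.2026)
link 2: phi[2] = -5 + -45 + 20 = -30 deg
  cos(-30 deg) = 0.8660, sin(-30 deg) = -0.5000
  joint[3] = (13.4366, -8.2026) + 10 * (0.8660, -0.5000) = (13.4366 + 8.6603, -8.2026 + -5.0000) = (22.0968, -13.2026)
End effector: (22.0968, -13.2026)

Answer: 22.0968 -13.2026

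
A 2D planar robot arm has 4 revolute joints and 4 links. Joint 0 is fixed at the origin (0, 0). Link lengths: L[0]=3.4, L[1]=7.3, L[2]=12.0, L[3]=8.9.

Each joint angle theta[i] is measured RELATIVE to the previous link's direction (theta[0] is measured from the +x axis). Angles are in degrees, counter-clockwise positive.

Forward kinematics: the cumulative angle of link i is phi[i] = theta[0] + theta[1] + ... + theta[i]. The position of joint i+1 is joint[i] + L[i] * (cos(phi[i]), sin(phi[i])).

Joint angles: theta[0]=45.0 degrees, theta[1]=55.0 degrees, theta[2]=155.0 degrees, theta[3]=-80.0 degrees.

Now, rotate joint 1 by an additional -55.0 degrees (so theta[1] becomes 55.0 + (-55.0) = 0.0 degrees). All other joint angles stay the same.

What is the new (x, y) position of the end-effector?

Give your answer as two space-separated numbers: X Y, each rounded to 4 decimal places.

Answer: -8.1603 11.1694

Derivation:
joint[0] = (0.0000, 0.0000)  (base)
link 0: phi[0] = 45 = 45 deg
  cos(45 deg) = 0.7071, sin(45 deg) = 0.7071
  joint[1] = (0.0000, 0.0000) + 3.4 * (0.7071, 0.7071) = (0.0000 + 2.4042, 0.0000 + 2.4042) = (2.4042, 2.4042)
link 1: phi[1] = 45 + 0 = 45 deg
  cos(45 deg) = 0.7071, sin(45 deg) = 0.7071
  joint[2] = (2.4042, 2.4042) + 7.3 * (0.7071, 0.7071) = (2.4042 + 5.1619, 2.4042 + 5.1619) = (7.5660, 7.5660)
link 2: phi[2] = 45 + 0 + 155 = 200 deg
  cos(200 deg) = -0.9397, sin(200 deg) = -0.3420
  joint[3] = (7.5660, 7.5660) + 12 * (-0.9397, -0.3420) = (7.5660 + -11.2763, 7.5660 + -4.1042) = (-3.7103, 3.4618)
link 3: phi[3] = 45 + 0 + 155 + -80 = 120 deg
  cos(120 deg) = -0.5000, sin(120 deg) = 0.8660
  joint[4] = (-3.7103, 3.4618) + 8.9 * (-0.5000, 0.8660) = (-3.7103 + -4.4500, 3.4618 + 7.7076) = (-8.1603, 11.1694)
End effector: (-8.1603, 11.1694)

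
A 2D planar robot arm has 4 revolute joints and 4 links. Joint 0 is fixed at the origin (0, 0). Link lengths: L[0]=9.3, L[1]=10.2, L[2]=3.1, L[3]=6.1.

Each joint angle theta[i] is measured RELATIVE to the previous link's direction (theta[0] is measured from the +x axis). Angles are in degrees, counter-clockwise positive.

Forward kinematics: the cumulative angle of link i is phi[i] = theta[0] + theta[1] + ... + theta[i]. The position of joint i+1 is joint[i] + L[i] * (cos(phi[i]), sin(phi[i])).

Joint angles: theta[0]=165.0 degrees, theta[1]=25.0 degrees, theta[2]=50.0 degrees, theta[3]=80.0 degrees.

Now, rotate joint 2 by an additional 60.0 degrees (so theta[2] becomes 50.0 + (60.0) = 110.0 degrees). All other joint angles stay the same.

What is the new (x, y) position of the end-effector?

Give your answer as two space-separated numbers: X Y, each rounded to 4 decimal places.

Answer: -11.7460 0.0374

Derivation:
joint[0] = (0.0000, 0.0000)  (base)
link 0: phi[0] = 165 = 165 deg
  cos(165 deg) = -0.9659, sin(165 deg) = 0.2588
  joint[1] = (0.0000, 0.0000) + 9.3 * (-0.9659, 0.2588) = (0.0000 + -8.9831, 0.0000 + 2.4070) = (-8.9831, 2.4070)
link 1: phi[1] = 165 + 25 = 190 deg
  cos(190 deg) = -0.9848, sin(190 deg) = -0.1736
  joint[2] = (-8.9831, 2.4070) + 10.2 * (-0.9848, -0.1736) = (-8.9831 + -10.0450, 2.4070 + -1.7712) = (-19.0281, 0.6358)
link 2: phi[2] = 165 + 25 + 110 = 300 deg
  cos(300 deg) = 0.5000, sin(300 deg) = -0.8660
  joint[3] = (-19.0281, 0.6358) + 3.1 * (0.5000, -0.8660) = (-19.0281 + 1.5500, 0.6358 + -2.6847) = (-17.4781, -2.0489)
link 3: phi[3] = 165 + 25 + 110 + 80 = 380 deg
  cos(380 deg) = 0.9397, sin(380 deg) = 0.3420
  joint[4] = (-17.4781, -2.0489) + 6.1 * (0.9397, 0.3420) = (-17.4781 + 5.7321, -2.0489 + 2.0863) = (-11.7460, 0.0374)
End effector: (-11.7460, 0.0374)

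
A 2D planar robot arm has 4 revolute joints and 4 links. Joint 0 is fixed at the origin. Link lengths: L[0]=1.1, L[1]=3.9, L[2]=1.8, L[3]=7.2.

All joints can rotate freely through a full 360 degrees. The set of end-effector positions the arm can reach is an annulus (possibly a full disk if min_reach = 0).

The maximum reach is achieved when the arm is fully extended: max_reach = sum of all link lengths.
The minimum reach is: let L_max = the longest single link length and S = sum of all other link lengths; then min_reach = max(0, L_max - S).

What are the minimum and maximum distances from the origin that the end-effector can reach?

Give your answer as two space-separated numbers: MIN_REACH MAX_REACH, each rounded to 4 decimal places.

Link lengths: [1.1, 3.9, 1.8, 7.2]
max_reach = 1.1 + 3.9 + 1.8 + 7.2 = 14
L_max = max([1.1, 3.9, 1.8, 7.2]) = 7.2
S (sum of others) = 14 - 7.2 = 6.8
min_reach = max(0, 7.2 - 6.8) = max(0, 0.4) = 0.4

Answer: 0.4000 14.0000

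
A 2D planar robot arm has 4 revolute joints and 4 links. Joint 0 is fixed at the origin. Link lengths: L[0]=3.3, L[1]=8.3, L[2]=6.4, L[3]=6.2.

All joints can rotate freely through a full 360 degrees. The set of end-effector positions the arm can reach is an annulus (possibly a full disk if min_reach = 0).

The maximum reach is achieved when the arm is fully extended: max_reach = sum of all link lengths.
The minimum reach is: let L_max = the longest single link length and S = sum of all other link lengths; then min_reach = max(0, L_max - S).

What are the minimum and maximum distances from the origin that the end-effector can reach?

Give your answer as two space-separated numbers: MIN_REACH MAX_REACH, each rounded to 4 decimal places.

Link lengths: [3.3, 8.3, 6.4, 6.2]
max_reach = 3.3 + 8.3 + 6.4 + 6.2 = 24.2
L_max = max([3.3, 8.3, 6.4, 6.2]) = 8.3
S (sum of others) = 24.2 - 8.3 = 15.9
min_reach = max(0, 8.3 - 15.9) = max(0, -7.6) = 0

Answer: 0.0000 24.2000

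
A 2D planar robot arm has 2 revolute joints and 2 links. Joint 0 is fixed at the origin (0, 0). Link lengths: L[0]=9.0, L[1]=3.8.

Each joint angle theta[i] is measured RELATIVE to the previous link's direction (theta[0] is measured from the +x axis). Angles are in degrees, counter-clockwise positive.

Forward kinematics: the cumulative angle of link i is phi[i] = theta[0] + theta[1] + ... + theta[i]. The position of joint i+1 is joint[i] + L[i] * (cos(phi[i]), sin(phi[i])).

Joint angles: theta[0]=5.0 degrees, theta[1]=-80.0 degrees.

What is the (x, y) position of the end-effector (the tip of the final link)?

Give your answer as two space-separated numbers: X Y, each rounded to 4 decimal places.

joint[0] = (0.0000, 0.0000)  (base)
link 0: phi[0] = 5 = 5 deg
  cos(5 deg) = 0.9962, sin(5 deg) = 0.0872
  joint[1] = (0.0000, 0.0000) + 9 * (0.9962, 0.0872) = (0.0000 + 8.9658, 0.0000 + 0.7844) = (8.9658, 0.7844)
link 1: phi[1] = 5 + -80 = -75 deg
  cos(-75 deg) = 0.2588, sin(-75 deg) = -0.9659
  joint[2] = (8.9658, 0.7844) + 3.8 * (0.2588, -0.9659) = (8.9658 + 0.9835, 0.7844 + -3.6705) = (9.9493, -2.8861)
End effector: (9.9493, -2.8861)

Answer: 9.9493 -2.8861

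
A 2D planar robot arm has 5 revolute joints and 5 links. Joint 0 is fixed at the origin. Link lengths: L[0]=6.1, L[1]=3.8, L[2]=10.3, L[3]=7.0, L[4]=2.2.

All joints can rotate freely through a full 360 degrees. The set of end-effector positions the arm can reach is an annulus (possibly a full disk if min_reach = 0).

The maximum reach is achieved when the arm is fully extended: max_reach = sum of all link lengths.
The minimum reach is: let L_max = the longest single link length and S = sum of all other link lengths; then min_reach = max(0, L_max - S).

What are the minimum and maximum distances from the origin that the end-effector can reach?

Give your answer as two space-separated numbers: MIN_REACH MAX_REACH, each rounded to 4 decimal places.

Answer: 0.0000 29.4000

Derivation:
Link lengths: [6.1, 3.8, 10.3, 7.0, 2.2]
max_reach = 6.1 + 3.8 + 10.3 + 7 + 2.2 = 29.4
L_max = max([6.1, 3.8, 10.3, 7.0, 2.2]) = 10.3
S (sum of others) = 29.4 - 10.3 = 19.1
min_reach = max(0, 10.3 - 19.1) = max(0, -8.8) = 0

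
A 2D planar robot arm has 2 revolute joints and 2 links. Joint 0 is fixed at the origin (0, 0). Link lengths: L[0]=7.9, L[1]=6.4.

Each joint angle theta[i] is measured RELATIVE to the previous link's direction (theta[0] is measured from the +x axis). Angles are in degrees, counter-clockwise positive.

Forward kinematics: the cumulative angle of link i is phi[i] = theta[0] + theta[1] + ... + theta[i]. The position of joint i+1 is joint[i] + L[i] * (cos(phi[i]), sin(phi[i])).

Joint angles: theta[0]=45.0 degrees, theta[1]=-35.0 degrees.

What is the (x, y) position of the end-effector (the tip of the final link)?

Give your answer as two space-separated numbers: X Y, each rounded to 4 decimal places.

Answer: 11.8889 6.6975

Derivation:
joint[0] = (0.0000, 0.0000)  (base)
link 0: phi[0] = 45 = 45 deg
  cos(45 deg) = 0.7071, sin(45 deg) = 0.7071
  joint[1] = (0.0000, 0.0000) + 7.9 * (0.7071, 0.7071) = (0.0000 + 5.5861, 0.0000 + 5.5861) = (5.5861, 5.5861)
link 1: phi[1] = 45 + -35 = 10 deg
  cos(10 deg) = 0.9848, sin(10 deg) = 0.1736
  joint[2] = (5.5861, 5.5861) + 6.4 * (0.9848, 0.1736) = (5.5861 + 6.3028, 5.5861 + 1.1113) = (11.8889, 6.6975)
End effector: (11.8889, 6.6975)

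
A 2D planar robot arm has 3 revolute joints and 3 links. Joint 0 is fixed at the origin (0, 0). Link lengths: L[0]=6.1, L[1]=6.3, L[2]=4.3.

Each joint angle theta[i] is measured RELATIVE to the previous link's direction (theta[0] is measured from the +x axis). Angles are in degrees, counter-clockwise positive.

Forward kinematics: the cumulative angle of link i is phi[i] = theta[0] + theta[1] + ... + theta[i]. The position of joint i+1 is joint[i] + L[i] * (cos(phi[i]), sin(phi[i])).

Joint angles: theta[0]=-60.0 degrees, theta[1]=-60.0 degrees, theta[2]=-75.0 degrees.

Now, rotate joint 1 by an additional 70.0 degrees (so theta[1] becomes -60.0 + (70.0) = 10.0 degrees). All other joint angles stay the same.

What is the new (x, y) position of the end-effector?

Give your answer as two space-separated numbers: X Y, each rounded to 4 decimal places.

Answer: 4.6332 -13.6312

Derivation:
joint[0] = (0.0000, 0.0000)  (base)
link 0: phi[0] = -60 = -60 deg
  cos(-60 deg) = 0.5000, sin(-60 deg) = -0.8660
  joint[1] = (0.0000, 0.0000) + 6.1 * (0.5000, -0.8660) = (0.0000 + 3.0500, 0.0000 + -5.2828) = (3.0500, -5.2828)
link 1: phi[1] = -60 + 10 = -50 deg
  cos(-50 deg) = 0.6428, sin(-50 deg) = -0.7660
  joint[2] = (3.0500, -5.2828) + 6.3 * (0.6428, -0.7660) = (3.0500 + 4.0496, -5.2828 + -4.8261) = (7.0996, -10.1088)
link 2: phi[2] = -60 + 10 + -75 = -125 deg
  cos(-125 deg) = -0.5736, sin(-125 deg) = -0.8192
  joint[3] = (7.0996, -10.1088) + 4.3 * (-0.5736, -0.8192) = (7.0996 + -2.4664, -10.1088 + -3.5224) = (4.6332, -13.6312)
End effector: (4.6332, -13.6312)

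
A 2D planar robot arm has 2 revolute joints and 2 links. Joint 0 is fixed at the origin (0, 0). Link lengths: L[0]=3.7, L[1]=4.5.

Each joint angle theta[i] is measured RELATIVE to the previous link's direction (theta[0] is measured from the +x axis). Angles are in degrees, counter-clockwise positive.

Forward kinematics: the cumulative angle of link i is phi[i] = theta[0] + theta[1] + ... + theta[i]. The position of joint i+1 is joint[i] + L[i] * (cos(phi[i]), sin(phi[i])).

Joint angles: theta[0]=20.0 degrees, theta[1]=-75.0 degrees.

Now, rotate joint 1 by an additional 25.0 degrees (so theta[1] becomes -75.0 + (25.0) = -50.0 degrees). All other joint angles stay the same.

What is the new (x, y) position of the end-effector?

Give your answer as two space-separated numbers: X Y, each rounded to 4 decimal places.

Answer: 7.3740 -0.9845

Derivation:
joint[0] = (0.0000, 0.0000)  (base)
link 0: phi[0] = 20 = 20 deg
  cos(20 deg) = 0.9397, sin(20 deg) = 0.3420
  joint[1] = (0.0000, 0.0000) + 3.7 * (0.9397, 0.3420) = (0.0000 + 3.4769, 0.0000 + 1.2655) = (3.4769, 1.2655)
link 1: phi[1] = 20 + -50 = -30 deg
  cos(-30 deg) = 0.8660, sin(-30 deg) = -0.5000
  joint[2] = (3.4769, 1.2655) + 4.5 * (0.8660, -0.5000) = (3.4769 + 3.8971, 1.2655 + -2.2500) = (7.3740, -0.9845)
End effector: (7.3740, -0.9845)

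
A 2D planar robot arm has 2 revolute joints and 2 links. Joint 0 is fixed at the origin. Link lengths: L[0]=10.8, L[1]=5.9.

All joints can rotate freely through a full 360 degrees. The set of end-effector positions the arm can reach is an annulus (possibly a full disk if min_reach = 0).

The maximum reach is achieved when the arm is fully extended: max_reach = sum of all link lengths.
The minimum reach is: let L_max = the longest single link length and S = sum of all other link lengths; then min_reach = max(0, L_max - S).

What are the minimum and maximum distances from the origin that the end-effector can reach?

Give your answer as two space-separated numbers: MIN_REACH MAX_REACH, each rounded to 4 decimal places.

Answer: 4.9000 16.7000

Derivation:
Link lengths: [10.8, 5.9]
max_reach = 10.8 + 5.9 = 16.7
L_max = max([10.8, 5.9]) = 10.8
S (sum of others) = 16.7 - 10.8 = 5.9
min_reach = max(0, 10.8 - 5.9) = max(0, 4.9) = 4.9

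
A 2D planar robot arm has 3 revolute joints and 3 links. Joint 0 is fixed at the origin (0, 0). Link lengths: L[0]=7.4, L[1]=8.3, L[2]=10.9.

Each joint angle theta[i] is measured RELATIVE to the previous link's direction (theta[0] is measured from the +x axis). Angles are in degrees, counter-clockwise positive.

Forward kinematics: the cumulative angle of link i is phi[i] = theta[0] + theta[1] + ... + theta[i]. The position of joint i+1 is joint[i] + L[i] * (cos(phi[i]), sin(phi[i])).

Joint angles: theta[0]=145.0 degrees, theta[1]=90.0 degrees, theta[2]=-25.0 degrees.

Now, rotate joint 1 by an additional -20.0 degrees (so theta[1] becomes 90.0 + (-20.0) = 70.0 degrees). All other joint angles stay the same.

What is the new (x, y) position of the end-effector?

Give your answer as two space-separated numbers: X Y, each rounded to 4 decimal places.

joint[0] = (0.0000, 0.0000)  (base)
link 0: phi[0] = 145 = 145 deg
  cos(145 deg) = -0.8192, sin(145 deg) = 0.5736
  joint[1] = (0.0000, 0.0000) + 7.4 * (-0.8192, 0.5736) = (0.0000 + -6.0617, 0.0000 + 4.2445) = (-6.0617, 4.2445)
link 1: phi[1] = 145 + 70 = 215 deg
  cos(215 deg) = -0.8192, sin(215 deg) = -0.5736
  joint[2] = (-6.0617, 4.2445) + 8.3 * (-0.8192, -0.5736) = (-6.0617 + -6.7990, 4.2445 + -4.7607) = (-12.8607, -0.5162)
link 2: phi[2] = 145 + 70 + -25 = 190 deg
  cos(190 deg) = -0.9848, sin(190 deg) = -0.1736
  joint[3] = (-12.8607, -0.5162) + 10.9 * (-0.9848, -0.1736) = (-12.8607 + -10.7344, -0.5162 + -1.8928) = (-23.5951, -2.4090)
End effector: (-23.5951, -2.4090)

Answer: -23.5951 -2.4090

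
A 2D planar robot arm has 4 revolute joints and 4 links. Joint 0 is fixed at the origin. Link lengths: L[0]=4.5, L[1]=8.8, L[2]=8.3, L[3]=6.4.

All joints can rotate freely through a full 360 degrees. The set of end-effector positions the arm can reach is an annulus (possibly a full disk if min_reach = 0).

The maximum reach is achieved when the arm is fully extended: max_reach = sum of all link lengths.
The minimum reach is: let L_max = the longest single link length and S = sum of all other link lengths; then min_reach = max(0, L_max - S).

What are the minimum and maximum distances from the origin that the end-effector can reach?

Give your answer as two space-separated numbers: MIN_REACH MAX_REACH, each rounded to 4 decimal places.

Link lengths: [4.5, 8.8, 8.3, 6.4]
max_reach = 4.5 + 8.8 + 8.3 + 6.4 = 28
L_max = max([4.5, 8.8, 8.3, 6.4]) = 8.8
S (sum of others) = 28 - 8.8 = 19.2
min_reach = max(0, 8.8 - 19.2) = max(0, -10.4) = 0

Answer: 0.0000 28.0000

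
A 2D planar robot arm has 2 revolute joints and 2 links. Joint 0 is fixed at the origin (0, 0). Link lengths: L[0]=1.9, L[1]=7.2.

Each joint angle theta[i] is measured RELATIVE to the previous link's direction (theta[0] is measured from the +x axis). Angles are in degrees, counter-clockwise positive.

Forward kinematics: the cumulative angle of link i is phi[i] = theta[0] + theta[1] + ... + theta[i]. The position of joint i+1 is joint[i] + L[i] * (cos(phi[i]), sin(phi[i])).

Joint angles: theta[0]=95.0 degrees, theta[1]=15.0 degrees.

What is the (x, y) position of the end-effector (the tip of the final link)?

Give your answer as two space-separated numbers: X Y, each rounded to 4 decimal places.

joint[0] = (0.0000, 0.0000)  (base)
link 0: phi[0] = 95 = 95 deg
  cos(95 deg) = -0.0872, sin(95 deg) = 0.9962
  joint[1] = (0.0000, 0.0000) + 1.9 * (-0.0872, 0.9962) = (0.0000 + -0.1656, 0.0000 + 1.8928) = (-0.1656, 1.8928)
link 1: phi[1] = 95 + 15 = 110 deg
  cos(110 deg) = -0.3420, sin(110 deg) = 0.9397
  joint[2] = (-0.1656, 1.8928) + 7.2 * (-0.3420, 0.9397) = (-0.1656 + -2.4625, 1.8928 + 6.7658) = (-2.6281, 8.6586)
End effector: (-2.6281, 8.6586)

Answer: -2.6281 8.6586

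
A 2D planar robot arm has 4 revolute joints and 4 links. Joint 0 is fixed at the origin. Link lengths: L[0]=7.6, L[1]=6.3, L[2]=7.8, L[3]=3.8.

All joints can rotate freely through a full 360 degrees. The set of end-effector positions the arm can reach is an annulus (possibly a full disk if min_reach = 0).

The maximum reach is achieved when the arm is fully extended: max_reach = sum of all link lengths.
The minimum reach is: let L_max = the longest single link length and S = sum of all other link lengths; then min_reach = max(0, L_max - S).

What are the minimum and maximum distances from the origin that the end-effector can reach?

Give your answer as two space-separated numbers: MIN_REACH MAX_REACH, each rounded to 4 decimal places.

Answer: 0.0000 25.5000

Derivation:
Link lengths: [7.6, 6.3, 7.8, 3.8]
max_reach = 7.6 + 6.3 + 7.8 + 3.8 = 25.5
L_max = max([7.6, 6.3, 7.8, 3.8]) = 7.8
S (sum of others) = 25.5 - 7.8 = 17.7
min_reach = max(0, 7.8 - 17.7) = max(0, -9.9) = 0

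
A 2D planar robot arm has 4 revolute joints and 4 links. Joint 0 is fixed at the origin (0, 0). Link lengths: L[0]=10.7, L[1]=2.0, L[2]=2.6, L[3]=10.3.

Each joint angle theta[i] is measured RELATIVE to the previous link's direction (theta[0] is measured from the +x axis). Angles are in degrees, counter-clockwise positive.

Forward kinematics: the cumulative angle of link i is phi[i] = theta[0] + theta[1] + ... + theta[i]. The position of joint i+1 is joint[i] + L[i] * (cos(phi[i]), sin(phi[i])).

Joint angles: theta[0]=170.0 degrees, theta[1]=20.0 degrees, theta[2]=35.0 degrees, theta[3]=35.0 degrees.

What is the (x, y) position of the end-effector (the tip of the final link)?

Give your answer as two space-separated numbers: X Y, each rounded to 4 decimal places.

Answer: -16.1341 -10.4713

Derivation:
joint[0] = (0.0000, 0.0000)  (base)
link 0: phi[0] = 170 = 170 deg
  cos(170 deg) = -0.9848, sin(170 deg) = 0.1736
  joint[1] = (0.0000, 0.0000) + 10.7 * (-0.9848, 0.1736) = (0.0000 + -10.5374, 0.0000 + 1.8580) = (-10.5374, 1.8580)
link 1: phi[1] = 170 + 20 = 190 deg
  cos(190 deg) = -0.9848, sin(190 deg) = -0.1736
  joint[2] = (-10.5374, 1.8580) + 2 * (-0.9848, -0.1736) = (-10.5374 + -1.9696, 1.8580 + -0.3473) = (-12.5071, 1.5107)
link 2: phi[2] = 170 + 20 + 35 = 225 deg
  cos(225 deg) = -0.7071, sin(225 deg) = -0.7071
  joint[3] = (-12.5071, 1.5107) + 2.6 * (-0.7071, -0.7071) = (-12.5071 + -1.8385, 1.5107 + -1.8385) = (-14.3455, -0.3277)
link 3: phi[3] = 170 + 20 + 35 + 35 = 260 deg
  cos(260 deg) = -0.1736, sin(260 deg) = -0.9848
  joint[4] = (-14.3455, -0.3277) + 10.3 * (-0.1736, -0.9848) = (-14.3455 + -1.7886, -0.3277 + -10.1435) = (-16.1341, -10.4713)
End effector: (-16.1341, -10.4713)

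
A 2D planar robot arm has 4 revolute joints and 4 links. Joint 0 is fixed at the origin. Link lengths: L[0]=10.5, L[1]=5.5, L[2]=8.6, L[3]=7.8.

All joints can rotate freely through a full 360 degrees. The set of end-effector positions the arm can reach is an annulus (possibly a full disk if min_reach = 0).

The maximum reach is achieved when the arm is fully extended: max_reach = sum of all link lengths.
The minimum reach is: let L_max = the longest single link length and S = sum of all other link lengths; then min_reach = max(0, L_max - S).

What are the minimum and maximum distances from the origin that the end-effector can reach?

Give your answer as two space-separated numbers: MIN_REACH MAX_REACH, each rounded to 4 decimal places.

Answer: 0.0000 32.4000

Derivation:
Link lengths: [10.5, 5.5, 8.6, 7.8]
max_reach = 10.5 + 5.5 + 8.6 + 7.8 = 32.4
L_max = max([10.5, 5.5, 8.6, 7.8]) = 10.5
S (sum of others) = 32.4 - 10.5 = 21.9
min_reach = max(0, 10.5 - 21.9) = max(0, -11.4) = 0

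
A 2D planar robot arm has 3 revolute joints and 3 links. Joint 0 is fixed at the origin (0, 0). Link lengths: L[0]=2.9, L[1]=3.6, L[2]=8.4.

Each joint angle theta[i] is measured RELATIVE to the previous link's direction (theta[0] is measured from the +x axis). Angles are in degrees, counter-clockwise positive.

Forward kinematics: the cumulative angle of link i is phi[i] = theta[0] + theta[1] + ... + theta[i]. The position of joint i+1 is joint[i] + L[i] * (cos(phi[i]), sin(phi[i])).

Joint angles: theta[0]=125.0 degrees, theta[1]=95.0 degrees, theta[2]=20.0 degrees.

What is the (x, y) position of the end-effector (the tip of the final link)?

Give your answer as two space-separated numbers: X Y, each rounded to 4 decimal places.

Answer: -8.6211 -7.2131

Derivation:
joint[0] = (0.0000, 0.0000)  (base)
link 0: phi[0] = 125 = 125 deg
  cos(125 deg) = -0.5736, sin(125 deg) = 0.8192
  joint[1] = (0.0000, 0.0000) + 2.9 * (-0.5736, 0.8192) = (0.0000 + -1.6634, 0.0000 + 2.3755) = (-1.6634, 2.3755)
link 1: phi[1] = 125 + 95 = 220 deg
  cos(220 deg) = -0.7660, sin(220 deg) = -0.6428
  joint[2] = (-1.6634, 2.3755) + 3.6 * (-0.7660, -0.6428) = (-1.6634 + -2.7578, 2.3755 + -2.3140) = (-4.4211, 0.0615)
link 2: phi[2] = 125 + 95 + 20 = 240 deg
  cos(240 deg) = -0.5000, sin(240 deg) = -0.8660
  joint[3] = (-4.4211, 0.0615) + 8.4 * (-0.5000, -0.8660) = (-4.4211 + -4.2000, 0.0615 + -7.2746) = (-8.6211, -7.2131)
End effector: (-8.6211, -7.2131)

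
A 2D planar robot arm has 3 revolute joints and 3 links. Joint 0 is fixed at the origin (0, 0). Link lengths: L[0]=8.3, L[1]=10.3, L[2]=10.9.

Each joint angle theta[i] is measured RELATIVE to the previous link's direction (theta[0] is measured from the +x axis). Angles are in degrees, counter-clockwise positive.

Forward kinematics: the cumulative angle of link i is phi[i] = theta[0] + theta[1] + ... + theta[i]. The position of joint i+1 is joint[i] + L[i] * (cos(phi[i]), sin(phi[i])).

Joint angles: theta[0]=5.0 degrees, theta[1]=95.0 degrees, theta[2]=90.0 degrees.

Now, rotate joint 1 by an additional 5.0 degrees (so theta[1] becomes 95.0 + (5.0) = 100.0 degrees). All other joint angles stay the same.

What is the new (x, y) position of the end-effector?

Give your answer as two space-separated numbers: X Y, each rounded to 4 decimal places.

joint[0] = (0.0000, 0.0000)  (base)
link 0: phi[0] = 5 = 5 deg
  cos(5 deg) = 0.9962, sin(5 deg) = 0.0872
  joint[1] = (0.0000, 0.0000) + 8.3 * (0.9962, 0.0872) = (0.0000 + 8.2684, 0.0000 + 0.7234) = (8.2684, 0.7234)
link 1: phi[1] = 5 + 100 = 105 deg
  cos(105 deg) = -0.2588, sin(105 deg) = 0.9659
  joint[2] = (8.2684, 0.7234) + 10.3 * (-0.2588, 0.9659) = (8.2684 + -2.6658, 0.7234 + 9.9490) = (5.6026, 10.6724)
link 2: phi[2] = 5 + 100 + 90 = 195 deg
  cos(195 deg) = -0.9659, sin(195 deg) = -0.2588
  joint[3] = (5.6026, 10.6724) + 10.9 * (-0.9659, -0.2588) = (5.6026 + -10.5286, 10.6724 + -2.8211) = (-4.9260, 7.8513)
End effector: (-4.9260, 7.8513)

Answer: -4.9260 7.8513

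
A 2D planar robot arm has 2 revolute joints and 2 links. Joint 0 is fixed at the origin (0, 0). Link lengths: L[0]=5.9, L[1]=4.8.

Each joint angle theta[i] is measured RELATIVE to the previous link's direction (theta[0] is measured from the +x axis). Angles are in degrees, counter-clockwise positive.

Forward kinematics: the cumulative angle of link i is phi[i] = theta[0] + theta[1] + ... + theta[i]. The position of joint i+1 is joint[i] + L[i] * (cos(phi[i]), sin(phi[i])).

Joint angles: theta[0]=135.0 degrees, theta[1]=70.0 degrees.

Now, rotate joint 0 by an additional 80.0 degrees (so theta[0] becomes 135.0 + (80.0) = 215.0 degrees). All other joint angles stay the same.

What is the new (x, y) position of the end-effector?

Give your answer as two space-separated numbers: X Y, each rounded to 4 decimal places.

Answer: -3.5907 -8.0205

Derivation:
joint[0] = (0.0000, 0.0000)  (base)
link 0: phi[0] = 215 = 215 deg
  cos(215 deg) = -0.8192, sin(215 deg) = -0.5736
  joint[1] = (0.0000, 0.0000) + 5.9 * (-0.8192, -0.5736) = (0.0000 + -4.8330, 0.0000 + -3.3841) = (-4.8330, -3.3841)
link 1: phi[1] = 215 + 70 = 285 deg
  cos(285 deg) = 0.2588, sin(285 deg) = -0.9659
  joint[2] = (-4.8330, -3.3841) + 4.8 * (0.2588, -0.9659) = (-4.8330 + 1.2423, -3.3841 + -4.6364) = (-3.5907, -8.0205)
End effector: (-3.5907, -8.0205)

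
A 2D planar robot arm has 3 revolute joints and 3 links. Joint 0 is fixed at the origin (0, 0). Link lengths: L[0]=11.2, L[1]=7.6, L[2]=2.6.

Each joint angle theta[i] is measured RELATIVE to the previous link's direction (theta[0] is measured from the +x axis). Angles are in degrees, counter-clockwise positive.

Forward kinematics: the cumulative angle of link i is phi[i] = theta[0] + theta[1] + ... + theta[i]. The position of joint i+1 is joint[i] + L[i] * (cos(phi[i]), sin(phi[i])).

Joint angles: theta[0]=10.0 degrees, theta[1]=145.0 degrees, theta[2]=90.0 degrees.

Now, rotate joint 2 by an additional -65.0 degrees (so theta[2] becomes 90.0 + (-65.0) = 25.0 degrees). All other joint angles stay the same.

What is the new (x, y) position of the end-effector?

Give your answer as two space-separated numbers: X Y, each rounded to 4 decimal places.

joint[0] = (0.0000, 0.0000)  (base)
link 0: phi[0] = 10 = 10 deg
  cos(10 deg) = 0.9848, sin(10 deg) = 0.1736
  joint[1] = (0.0000, 0.0000) + 11.2 * (0.9848, 0.1736) = (0.0000 + 11.0298, 0.0000 + 1.9449) = (11.0298, 1.9449)
link 1: phi[1] = 10 + 145 = 155 deg
  cos(155 deg) = -0.9063, sin(155 deg) = 0.4226
  joint[2] = (11.0298, 1.9449) + 7.6 * (-0.9063, 0.4226) = (11.0298 + -6.8879, 1.9449 + 3.2119) = (4.1419, 5.1568)
link 2: phi[2] = 10 + 145 + 25 = 180 deg
  cos(180 deg) = -1.0000, sin(180 deg) = 0.0000
  joint[3] = (4.1419, 5.1568) + 2.6 * (-1.0000, 0.0000) = (4.1419 + -2.6000, 5.1568 + 0.0000) = (1.5419, 5.1568)
End effector: (1.5419, 5.1568)

Answer: 1.5419 5.1568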